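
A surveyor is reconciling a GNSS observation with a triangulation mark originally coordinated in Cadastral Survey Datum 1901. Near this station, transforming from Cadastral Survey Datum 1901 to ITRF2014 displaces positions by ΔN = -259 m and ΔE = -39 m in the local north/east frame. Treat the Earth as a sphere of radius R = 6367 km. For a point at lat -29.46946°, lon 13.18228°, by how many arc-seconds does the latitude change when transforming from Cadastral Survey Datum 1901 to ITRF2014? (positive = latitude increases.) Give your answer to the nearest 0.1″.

On a sphere of radius R, 1 rad of latitude = R, so Δφ = ΔN / R = -259.0 / 6367000 = -4.0678e-05 rad = -8.391″.

Δφ = -8.4″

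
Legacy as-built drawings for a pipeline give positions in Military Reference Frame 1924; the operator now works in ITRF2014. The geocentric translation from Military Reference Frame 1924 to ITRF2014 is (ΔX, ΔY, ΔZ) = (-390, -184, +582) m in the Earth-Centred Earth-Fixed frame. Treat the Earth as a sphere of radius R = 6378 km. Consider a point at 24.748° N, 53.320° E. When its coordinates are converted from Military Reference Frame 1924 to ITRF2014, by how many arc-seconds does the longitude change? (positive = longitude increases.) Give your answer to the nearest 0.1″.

sin φ = 0.418628, cos φ = 0.908158, sin λ = 0.801984, cos λ = 0.597345.
East component: ΔE = −sin λ·ΔX + cos λ·ΔY = −(0.801984)(-390) + (0.597345)(-184) = 202.86 m.
1° of latitude spans πR/180 = 111317 m; at latitude φ, 1° of longitude spans that × cos φ = 101093.5 m, so Δλ = 202.86 / 101093.5 × 3600 = 7.224″.

Δλ = 7.2″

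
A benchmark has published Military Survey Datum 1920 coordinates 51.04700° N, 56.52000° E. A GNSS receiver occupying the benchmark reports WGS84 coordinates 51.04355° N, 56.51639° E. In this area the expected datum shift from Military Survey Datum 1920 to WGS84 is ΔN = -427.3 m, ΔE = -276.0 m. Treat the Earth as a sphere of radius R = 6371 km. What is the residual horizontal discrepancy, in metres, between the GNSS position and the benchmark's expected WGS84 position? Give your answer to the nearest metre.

Observed coordinate differences: Δφ = -0.00345°, Δλ = -0.00361°.
Converting to metres (1° lat = 111195 m, cos φ = 0.628683): observed ΔN = -383.6 m, observed ΔE = -252.4 m.
Subtracting the expected shift leaves a residual of -383.6 − (-427.3) = 43.7 m north and -252.4 − (-276.0) = 23.6 m east.
Residual distance = √(43.7² + 23.6²) = 49.7 m.

50 m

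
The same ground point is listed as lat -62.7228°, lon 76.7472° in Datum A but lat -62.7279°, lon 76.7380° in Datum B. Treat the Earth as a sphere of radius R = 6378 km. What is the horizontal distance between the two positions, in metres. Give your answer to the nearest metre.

737 m

Δφ = -62.7279° − -62.7228° = -0.0051°; Δλ = 76.7380° − 76.7472° = -0.0092°.
1° along a meridian = πR/180 = 111317 m.
ΔN = Δφ × 111317 = -567.7 m; ΔE = Δλ × 111317 × cos(-62.7228°) = -0.0092 × 111317 × 0.458296 = -469.3 m.
Distance = √(ΔE² + ΔN²) = √((-469.3)² + (-567.7)²) = 736.6 m.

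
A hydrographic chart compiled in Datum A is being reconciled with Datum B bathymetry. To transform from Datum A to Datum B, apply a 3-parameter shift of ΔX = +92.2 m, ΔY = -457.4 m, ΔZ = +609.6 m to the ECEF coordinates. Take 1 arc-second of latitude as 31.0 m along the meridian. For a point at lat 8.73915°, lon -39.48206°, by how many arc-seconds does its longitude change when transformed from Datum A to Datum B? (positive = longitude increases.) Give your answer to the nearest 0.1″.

sin φ = 0.151936, cos φ = 0.988390, sin λ = -0.635837, cos λ = 0.771824.
East component: ΔE = −sin λ·ΔX + cos λ·ΔY = −(-0.635837)(92.2) + (0.771824)(-457.4) = -294.41 m.
1° of latitude spans 3600 × 31.00 = 111600 m; at latitude φ, 1° of longitude spans that × cos φ = 110304.4 m, so Δλ = -294.41 / 110304.4 × 3600 = -9.609″.

Δλ = -9.6″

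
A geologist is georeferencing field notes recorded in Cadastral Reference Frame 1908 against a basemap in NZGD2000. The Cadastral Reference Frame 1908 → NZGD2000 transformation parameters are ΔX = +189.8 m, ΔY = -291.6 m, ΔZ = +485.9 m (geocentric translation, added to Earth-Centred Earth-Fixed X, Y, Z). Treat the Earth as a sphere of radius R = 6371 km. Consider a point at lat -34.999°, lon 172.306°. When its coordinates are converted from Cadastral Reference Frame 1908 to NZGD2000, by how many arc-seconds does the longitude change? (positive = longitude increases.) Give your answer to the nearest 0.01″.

Δλ = 10.42″

sin φ = -0.573562, cos φ = 0.819162, sin λ = 0.133882, cos λ = -0.990997.
East component: ΔE = −sin λ·ΔX + cos λ·ΔY = −(0.133882)(189.8) + (-0.990997)(-291.6) = 263.56 m.
1° of latitude spans πR/180 = 111195 m; at latitude φ, 1° of longitude spans that × cos φ = 91086.7 m, so Δλ = 263.56 / 91086.7 × 3600 = 10.417″.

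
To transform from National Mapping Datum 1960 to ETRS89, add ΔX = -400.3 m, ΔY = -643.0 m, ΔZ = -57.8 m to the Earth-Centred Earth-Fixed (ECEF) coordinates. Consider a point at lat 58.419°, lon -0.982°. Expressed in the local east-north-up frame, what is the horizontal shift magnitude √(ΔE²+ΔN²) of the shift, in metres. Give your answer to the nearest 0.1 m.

At φ = 58.419°, λ = -0.982°: sin φ = 0.851901, cos φ = 0.523703, sin λ = -0.017138, cos λ = 0.999853.
ΔE = −sin λ·ΔX + cos λ·ΔY = −(-0.017138)·(-400.3) + (0.999853)·(-643.0) = -649.77 m.
ΔN = −sin φ cos λ·ΔX − sin φ sin λ·ΔY + cos φ·ΔZ = −(0.851901)(0.999853)(-400.3) − (0.851901)(-0.017138)(-643.0) + (0.523703)(-57.8) = 301.31 m.
Horizontal magnitude = √(ΔE² + ΔN²) = √((-649.77)² + 301.31²) = 716.23 m.

716.2 m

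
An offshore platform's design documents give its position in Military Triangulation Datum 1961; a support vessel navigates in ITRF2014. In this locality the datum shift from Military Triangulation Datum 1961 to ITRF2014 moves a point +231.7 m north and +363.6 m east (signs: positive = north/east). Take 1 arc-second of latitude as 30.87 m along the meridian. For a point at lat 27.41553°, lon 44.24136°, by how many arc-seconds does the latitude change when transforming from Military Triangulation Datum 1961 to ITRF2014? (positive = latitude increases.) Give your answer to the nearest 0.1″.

Δφ = 7.5″

1″ of latitude = 30.87 m, so Δφ = 231.7 / 30.87 = 7.506″.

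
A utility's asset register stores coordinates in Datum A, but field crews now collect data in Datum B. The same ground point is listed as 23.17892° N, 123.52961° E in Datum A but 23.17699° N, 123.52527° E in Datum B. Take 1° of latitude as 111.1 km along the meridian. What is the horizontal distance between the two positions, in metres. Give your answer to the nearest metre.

Δφ = 23.17699° − 23.17892° = -0.00193°; Δλ = 123.52527° − 123.52961° = -0.00434°.
ΔN = Δφ × 111100 = -214.4 m; ΔE = Δλ × 111100 × cos(23.17892°) = -0.00434 × 111100 × 0.919280 = -443.3 m.
Distance = √(ΔE² + ΔN²) = √((-443.3)² + (-214.4)²) = 492.4 m.

492 m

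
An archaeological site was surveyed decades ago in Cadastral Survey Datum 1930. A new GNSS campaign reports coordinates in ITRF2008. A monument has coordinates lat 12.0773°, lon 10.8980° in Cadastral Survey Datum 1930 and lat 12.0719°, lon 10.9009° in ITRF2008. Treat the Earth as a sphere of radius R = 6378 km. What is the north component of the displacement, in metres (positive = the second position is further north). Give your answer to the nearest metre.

ΔN = -601 m

Δφ = 12.0719° − 12.0773° = -0.0054°; Δλ = 10.9009° − 10.8980° = +0.0029°.
1° along a meridian = πR/180 = 111317 m.
ΔN = Δφ × 111317 = -601.1 m; ΔE = Δλ × 111317 × cos(12.0773°) = +0.0029 × 111317 × 0.977866 = 315.7 m.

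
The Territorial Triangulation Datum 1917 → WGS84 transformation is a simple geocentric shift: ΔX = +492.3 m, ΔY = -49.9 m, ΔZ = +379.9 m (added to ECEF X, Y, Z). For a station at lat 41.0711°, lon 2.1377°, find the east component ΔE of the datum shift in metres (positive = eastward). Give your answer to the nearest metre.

At φ = 41.0711°, λ = 2.1377°: sin φ = 0.656995, cos φ = 0.753895, sin λ = 0.037301, cos λ = 0.999304.
ΔE = −sin λ·ΔX + cos λ·ΔY = −(0.037301)·(492.3) + (0.999304)·(-49.9) = -68.23 m.

ΔE = -68 m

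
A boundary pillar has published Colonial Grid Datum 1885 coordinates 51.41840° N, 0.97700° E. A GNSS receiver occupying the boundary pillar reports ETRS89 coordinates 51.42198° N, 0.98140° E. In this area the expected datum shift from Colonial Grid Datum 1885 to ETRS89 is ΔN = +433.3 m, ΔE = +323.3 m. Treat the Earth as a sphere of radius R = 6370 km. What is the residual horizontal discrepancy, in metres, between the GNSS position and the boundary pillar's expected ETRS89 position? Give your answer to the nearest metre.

40 m

Observed coordinate differences: Δφ = +0.00358°, Δλ = +0.00440°.
Converting to metres (1° lat = 111177 m, cos φ = 0.623629): observed ΔN = 398.0 m, observed ΔE = 305.1 m.
Subtracting the expected shift leaves a residual of 398.0 − (433.3) = -35.3 m north and 305.1 − (323.3) = -18.2 m east.
Residual distance = √((-35.3)² + (-18.2)²) = 39.7 m.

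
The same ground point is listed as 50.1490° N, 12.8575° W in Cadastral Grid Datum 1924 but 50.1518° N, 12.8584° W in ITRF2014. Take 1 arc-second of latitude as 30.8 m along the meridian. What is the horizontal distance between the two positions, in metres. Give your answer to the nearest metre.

Δφ = 50.1518° − 50.1490° = +0.0028°; Δλ = -12.8584° − -12.8575° = -0.0009°.
1° of latitude = 3600 × 30.80 = 110880 m.
ΔN = Δφ × 110880 = 310.5 m; ΔE = Δλ × 110880 × cos(50.1490°) = -0.0009 × 110880 × 0.640793 = -63.9 m.
Distance = √(ΔE² + ΔN²) = √((-63.9)² + 310.5²) = 317.0 m.

317 m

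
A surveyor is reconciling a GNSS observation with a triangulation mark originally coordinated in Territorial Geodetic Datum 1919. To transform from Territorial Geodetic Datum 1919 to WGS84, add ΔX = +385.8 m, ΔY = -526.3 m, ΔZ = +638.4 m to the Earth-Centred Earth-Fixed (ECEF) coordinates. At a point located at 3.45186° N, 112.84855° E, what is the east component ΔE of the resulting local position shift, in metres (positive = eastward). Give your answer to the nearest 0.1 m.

At φ = 3.45186°, λ = 112.84855°: sin φ = 0.060210, cos φ = 0.998186, sin λ = 0.921534, cos λ = -0.388297.
ΔE = −sin λ·ΔX + cos λ·ΔY = −(0.921534)·(385.8) + (-0.388297)·(-526.3) = -151.17 m.

ΔE = -151.2 m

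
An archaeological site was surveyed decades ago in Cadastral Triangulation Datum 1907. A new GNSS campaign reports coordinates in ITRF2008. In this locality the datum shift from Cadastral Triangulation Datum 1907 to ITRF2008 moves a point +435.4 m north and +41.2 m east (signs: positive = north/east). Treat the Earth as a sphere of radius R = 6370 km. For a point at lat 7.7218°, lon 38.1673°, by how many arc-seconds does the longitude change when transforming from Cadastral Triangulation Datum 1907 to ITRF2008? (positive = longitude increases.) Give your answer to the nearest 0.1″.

Δλ = 1.3″

At latitude 7.7218°, cos φ = 0.990932.
One radian of longitude at latitude φ spans R cos φ, so Δλ = ΔE / (R cos φ) = 41.2 / (6370000 × 0.990932) = 6.5270e-06 rad = 1.346″.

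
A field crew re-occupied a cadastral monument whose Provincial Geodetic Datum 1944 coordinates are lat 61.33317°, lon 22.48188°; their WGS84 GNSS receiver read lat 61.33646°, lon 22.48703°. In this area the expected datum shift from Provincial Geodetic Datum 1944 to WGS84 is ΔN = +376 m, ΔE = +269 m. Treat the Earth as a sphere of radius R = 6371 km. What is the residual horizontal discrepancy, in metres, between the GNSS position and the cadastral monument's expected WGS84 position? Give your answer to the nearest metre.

12 m

Observed coordinate differences: Δφ = +0.00329°, Δλ = +0.00515°.
Converting to metres (1° lat = 111195 m, cos φ = 0.479716): observed ΔN = 365.8 m, observed ΔE = 274.7 m.
Subtracting the expected shift leaves a residual of 365.8 − (376) = -10.2 m north and 274.7 − (269) = 5.7 m east.
Residual distance = √((-10.2)² + 5.7²) = 11.7 m.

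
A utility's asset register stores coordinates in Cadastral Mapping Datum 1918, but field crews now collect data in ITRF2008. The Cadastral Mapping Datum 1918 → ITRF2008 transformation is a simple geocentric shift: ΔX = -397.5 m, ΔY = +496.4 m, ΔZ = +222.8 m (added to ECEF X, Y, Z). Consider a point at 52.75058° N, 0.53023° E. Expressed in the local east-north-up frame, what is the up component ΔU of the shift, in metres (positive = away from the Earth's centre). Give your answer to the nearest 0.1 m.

At φ = 52.75058°, λ = 0.53023°: sin φ = 0.796008, cos φ = 0.605286, sin λ = 0.009254, cos λ = 0.999957.
ΔU = cos φ cos λ·ΔX + cos φ sin λ·ΔY + sin φ·ΔZ = (0.605286)(0.999957)(-397.5) + (0.605286)(0.009254)(496.4) + (0.796008)(222.8) = -60.46 m.

ΔU = -60.5 m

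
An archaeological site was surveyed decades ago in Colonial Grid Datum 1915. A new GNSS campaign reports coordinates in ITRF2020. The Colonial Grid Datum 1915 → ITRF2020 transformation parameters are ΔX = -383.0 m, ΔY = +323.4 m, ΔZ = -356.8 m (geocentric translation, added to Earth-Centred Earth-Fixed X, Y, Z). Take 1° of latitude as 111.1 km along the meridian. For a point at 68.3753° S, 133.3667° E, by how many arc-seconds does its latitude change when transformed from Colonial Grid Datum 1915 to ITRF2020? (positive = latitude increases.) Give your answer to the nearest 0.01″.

sin φ = -0.929618, cos φ = 0.368525, sin λ = 0.726974, cos λ = -0.686665.
North component: ΔN = −sin φ cos λ·ΔX − sin φ sin λ·ΔY + cos φ·ΔZ = −(-0.929618)(-0.686665)(-383.0) − (-0.929618)(0.726974)(323.4) + (0.368525)(-356.8) = 331.55 m.
1° of latitude spans 111100 m, so Δφ = 331.55 / 111100 × 3600 = 10.743″.

Δφ = 10.74″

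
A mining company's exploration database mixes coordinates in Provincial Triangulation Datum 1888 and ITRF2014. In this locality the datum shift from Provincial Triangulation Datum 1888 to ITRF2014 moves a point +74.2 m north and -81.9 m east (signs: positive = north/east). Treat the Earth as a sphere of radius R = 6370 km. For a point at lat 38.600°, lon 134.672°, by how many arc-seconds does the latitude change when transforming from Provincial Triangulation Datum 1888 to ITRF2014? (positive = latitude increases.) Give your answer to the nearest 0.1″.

Δφ = 2.4″

On a sphere of radius R, 1 rad of latitude = R, so Δφ = ΔN / R = 74.2 / 6370000 = 1.1648e-05 rad = 2.403″.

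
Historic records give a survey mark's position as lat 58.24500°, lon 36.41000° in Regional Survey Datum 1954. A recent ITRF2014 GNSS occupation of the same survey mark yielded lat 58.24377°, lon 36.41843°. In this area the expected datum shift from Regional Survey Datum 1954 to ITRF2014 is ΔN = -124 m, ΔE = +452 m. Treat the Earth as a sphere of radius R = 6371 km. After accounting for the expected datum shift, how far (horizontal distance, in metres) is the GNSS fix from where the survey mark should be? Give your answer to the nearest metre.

43 m

Observed coordinate differences: Δφ = -0.00123°, Δλ = +0.00843°.
Converting to metres (1° lat = 111195 m, cos φ = 0.526288): observed ΔN = -136.8 m, observed ΔE = 493.3 m.
Subtracting the expected shift leaves a residual of -136.8 − (-124) = -12.8 m north and 493.3 − (452) = 41.3 m east.
Residual distance = √((-12.8)² + 41.3²) = 43.3 m.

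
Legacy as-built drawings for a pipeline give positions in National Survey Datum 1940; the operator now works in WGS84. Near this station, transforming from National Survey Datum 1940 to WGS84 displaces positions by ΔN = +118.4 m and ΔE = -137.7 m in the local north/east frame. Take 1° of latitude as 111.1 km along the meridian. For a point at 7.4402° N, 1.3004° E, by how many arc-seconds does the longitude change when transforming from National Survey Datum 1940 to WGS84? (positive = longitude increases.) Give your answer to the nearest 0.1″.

At latitude 7.4402°, cos φ = 0.991581.
1° of longitude at this latitude = 111.1 × cos φ = 110.16 km, so Δλ = -137.7 / 110164.6 = -0.0012499° = -4.500″.

Δλ = -4.5″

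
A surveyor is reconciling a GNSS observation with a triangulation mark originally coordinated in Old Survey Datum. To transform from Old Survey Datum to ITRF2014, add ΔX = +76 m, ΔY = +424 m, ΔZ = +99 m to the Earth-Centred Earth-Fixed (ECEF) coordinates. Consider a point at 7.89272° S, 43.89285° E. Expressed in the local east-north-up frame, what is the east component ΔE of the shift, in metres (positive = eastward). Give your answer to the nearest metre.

ΔE = 253 m

The local east axis at (φ, λ) is (−sin λ, cos λ, 0), so ΔE = −sin(43.89285°)·76 + cos(43.89285°)·424 = 252.86 m.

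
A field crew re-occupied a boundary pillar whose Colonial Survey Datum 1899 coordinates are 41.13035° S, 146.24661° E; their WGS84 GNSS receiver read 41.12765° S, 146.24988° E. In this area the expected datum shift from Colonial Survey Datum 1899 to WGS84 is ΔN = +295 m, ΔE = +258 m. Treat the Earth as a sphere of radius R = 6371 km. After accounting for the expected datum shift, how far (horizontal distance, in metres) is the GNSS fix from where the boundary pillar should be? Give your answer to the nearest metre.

17 m

Observed coordinate differences: Δφ = +0.00270°, Δλ = +0.00327°.
Converting to metres (1° lat = 111195 m, cos φ = 0.753215): observed ΔN = 300.2 m, observed ΔE = 273.9 m.
Subtracting the expected shift leaves a residual of 300.2 − (295) = 5.2 m north and 273.9 − (258) = 15.9 m east.
Residual distance = √(5.2² + 15.9²) = 16.7 m.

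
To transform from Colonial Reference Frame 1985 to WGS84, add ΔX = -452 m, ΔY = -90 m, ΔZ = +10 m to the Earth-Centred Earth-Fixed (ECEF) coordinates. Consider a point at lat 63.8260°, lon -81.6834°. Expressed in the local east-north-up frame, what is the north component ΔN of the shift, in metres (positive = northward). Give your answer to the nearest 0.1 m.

At φ = 63.8260°, λ = -81.6834°: sin φ = 0.897459, cos φ = 0.441099, sin λ = -0.989484, cos λ = 0.144643.
ΔN = −sin φ cos λ·ΔX − sin φ sin λ·ΔY + cos φ·ΔZ = −(0.897459)(0.144643)(-452) − (0.897459)(-0.989484)(-90) + (0.441099)(10) = -16.84 m.

ΔN = -16.8 m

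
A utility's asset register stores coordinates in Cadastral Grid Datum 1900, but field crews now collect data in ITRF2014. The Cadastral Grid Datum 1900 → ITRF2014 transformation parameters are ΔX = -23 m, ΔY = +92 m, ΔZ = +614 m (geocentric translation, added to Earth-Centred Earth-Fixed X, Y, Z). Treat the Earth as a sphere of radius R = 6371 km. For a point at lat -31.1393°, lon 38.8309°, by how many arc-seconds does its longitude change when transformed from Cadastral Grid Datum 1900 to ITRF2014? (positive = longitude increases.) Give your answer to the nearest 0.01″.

sin φ = -0.517121, cos φ = 0.855913, sin λ = 0.627024, cos λ = 0.779000.
East component: ΔE = −sin λ·ΔX + cos λ·ΔY = −(0.627024)(-23) + (0.779000)(92) = 86.09 m.
1° of latitude spans πR/180 = 111195 m; at latitude φ, 1° of longitude spans that × cos φ = 95173.1 m, so Δλ = 86.09 / 95173.1 × 3600 = 3.256″.

Δλ = 3.26″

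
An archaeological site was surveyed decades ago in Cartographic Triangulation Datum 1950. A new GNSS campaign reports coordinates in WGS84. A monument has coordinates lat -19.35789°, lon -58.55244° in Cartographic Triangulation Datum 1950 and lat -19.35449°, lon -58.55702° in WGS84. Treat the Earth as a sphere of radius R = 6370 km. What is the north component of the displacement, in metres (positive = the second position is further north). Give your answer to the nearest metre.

Δφ = -19.35449° − -19.35789° = +0.00340°; Δλ = -58.55702° − -58.55244° = -0.00458°.
1° along a meridian = πR/180 = 111177 m.
ΔN = Δφ × 111177 = 378.0 m; ΔE = Δλ × 111177 × cos(-19.35789°) = -0.00458 × 111177 × 0.943467 = -480.4 m.

ΔN = 378 m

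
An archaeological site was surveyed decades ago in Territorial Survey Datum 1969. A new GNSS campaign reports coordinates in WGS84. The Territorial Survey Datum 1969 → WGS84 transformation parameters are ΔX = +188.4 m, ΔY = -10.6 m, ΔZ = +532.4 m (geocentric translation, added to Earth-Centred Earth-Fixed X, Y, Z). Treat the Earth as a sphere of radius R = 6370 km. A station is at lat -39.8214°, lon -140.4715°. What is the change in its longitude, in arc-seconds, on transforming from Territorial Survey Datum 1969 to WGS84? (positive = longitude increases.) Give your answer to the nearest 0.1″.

sin φ = -0.640397, cos φ = 0.768044, sin λ = -0.636462, cos λ = -0.771308.
East component: ΔE = −sin λ·ΔX + cos λ·ΔY = −(-0.636462)(188.4) + (-0.771308)(-10.6) = 128.09 m.
1° of latitude spans πR/180 = 111177 m; at latitude φ, 1° of longitude spans that × cos φ = 85389.2 m, so Δλ = 128.09 / 85389.2 × 3600 = 5.400″.

Δλ = 5.4″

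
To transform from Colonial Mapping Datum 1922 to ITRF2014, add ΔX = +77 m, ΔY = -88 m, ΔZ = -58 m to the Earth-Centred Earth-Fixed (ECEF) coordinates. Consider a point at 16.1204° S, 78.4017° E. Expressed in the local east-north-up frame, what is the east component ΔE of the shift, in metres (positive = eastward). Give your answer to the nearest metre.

ΔE = -93 m

The local east axis at (φ, λ) is (−sin λ, cos λ, 0), so ΔE = −sin(78.4017°)·77 + cos(78.4017°)·(-88) = -93.12 m.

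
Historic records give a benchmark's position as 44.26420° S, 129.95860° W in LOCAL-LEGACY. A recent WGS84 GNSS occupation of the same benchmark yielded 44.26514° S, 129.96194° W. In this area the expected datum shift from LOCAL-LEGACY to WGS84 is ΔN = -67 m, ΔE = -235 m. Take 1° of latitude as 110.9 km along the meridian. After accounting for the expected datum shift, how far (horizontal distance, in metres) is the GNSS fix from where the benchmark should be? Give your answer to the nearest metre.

48 m

Observed coordinate differences: Δφ = -0.00094°, Δλ = -0.00334°.
Converting to metres (1° lat = 110900 m, cos φ = 0.716129): observed ΔN = -104.2 m, observed ΔE = -265.3 m.
Subtracting the expected shift leaves a residual of -104.2 − (-67) = -37.2 m north and -265.3 − (-235) = -30.3 m east.
Residual distance = √((-37.2)² + (-30.3)²) = 48.0 m.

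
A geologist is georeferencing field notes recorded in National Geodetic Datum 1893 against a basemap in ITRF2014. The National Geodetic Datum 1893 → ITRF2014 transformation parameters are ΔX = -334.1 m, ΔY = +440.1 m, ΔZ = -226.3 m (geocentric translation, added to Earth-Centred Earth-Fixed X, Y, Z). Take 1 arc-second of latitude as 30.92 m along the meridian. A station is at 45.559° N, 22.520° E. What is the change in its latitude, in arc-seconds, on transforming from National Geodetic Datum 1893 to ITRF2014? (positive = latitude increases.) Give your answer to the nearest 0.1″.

Δφ = -1.9″

sin φ = 0.713972, cos φ = 0.700174, sin λ = 0.383006, cos λ = 0.923746.
North component: ΔN = −sin φ cos λ·ΔX − sin φ sin λ·ΔY + cos φ·ΔZ = −(0.713972)(0.923746)(-334.1) − (0.713972)(0.383006)(440.1) + (0.700174)(-226.3) = -58.45 m.
1° of latitude spans 3600 × 30.92 = 111312 m, so Δφ = -58.45 / 111312 × 3600 = -1.890″.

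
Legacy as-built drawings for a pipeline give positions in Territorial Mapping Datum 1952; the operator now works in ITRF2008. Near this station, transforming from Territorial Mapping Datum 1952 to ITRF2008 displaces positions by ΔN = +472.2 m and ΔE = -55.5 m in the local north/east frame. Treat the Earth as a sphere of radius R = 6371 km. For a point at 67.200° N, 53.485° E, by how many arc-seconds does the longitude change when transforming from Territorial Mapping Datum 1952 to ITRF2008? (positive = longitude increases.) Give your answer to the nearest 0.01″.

At latitude 67.200°, cos φ = 0.387516.
One radian of longitude at latitude φ spans R cos φ, so Δλ = ΔE / (R cos φ) = -55.5 / (6371000 × 0.387516) = -2.2480e-05 rad = -4.637″.

Δλ = -4.64″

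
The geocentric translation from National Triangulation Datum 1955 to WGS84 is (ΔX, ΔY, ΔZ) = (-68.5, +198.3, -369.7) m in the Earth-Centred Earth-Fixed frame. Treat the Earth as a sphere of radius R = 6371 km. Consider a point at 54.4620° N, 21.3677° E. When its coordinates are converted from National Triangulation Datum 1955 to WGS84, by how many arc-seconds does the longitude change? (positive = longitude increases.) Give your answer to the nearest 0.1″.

Δλ = 11.7″

sin φ = 0.813730, cos φ = 0.581243, sin λ = 0.364352, cos λ = 0.931261.
East component: ΔE = −sin λ·ΔX + cos λ·ΔY = −(0.364352)(-68.5) + (0.931261)(198.3) = 209.63 m.
1° of latitude spans πR/180 = 111195 m; at latitude φ, 1° of longitude spans that × cos φ = 64631.2 m, so Δλ = 209.63 / 64631.2 × 3600 = 11.676″.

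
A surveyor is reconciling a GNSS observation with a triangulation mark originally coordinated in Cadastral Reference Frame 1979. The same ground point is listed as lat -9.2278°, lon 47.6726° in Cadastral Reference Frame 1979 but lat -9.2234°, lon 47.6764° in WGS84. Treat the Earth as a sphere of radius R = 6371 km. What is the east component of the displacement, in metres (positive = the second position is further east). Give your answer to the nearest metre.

ΔE = 417 m

Δφ = -9.2234° − -9.2278° = +0.0044°; Δλ = 47.6764° − 47.6726° = +0.0038°.
1° along a meridian = πR/180 = 111195 m.
ΔN = Δφ × 111195 = 489.3 m; ΔE = Δλ × 111195 × cos(-9.2278°) = +0.0038 × 111195 × 0.987059 = 417.1 m.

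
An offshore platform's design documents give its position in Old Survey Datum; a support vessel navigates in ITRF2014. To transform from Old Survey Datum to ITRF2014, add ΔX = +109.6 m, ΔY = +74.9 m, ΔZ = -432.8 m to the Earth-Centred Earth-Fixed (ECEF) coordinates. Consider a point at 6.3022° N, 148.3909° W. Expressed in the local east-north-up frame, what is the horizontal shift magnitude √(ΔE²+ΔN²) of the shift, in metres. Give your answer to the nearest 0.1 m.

415.7 m

At φ = 6.3022°, λ = -148.3909°: sin φ = 0.109772, cos φ = 0.993957, sin λ = -0.524121, cos λ = -0.851644.
ΔE = −sin λ·ΔX + cos λ·ΔY = −(-0.524121)·(109.6) + (-0.851644)·(74.9) = -6.34 m.
ΔN = −sin φ cos λ·ΔX − sin φ sin λ·ΔY + cos φ·ΔZ = −(0.109772)(-0.851644)(109.6) − (0.109772)(-0.524121)(74.9) + (0.993957)(-432.8) = -415.63 m.
Horizontal magnitude = √(ΔE² + ΔN²) = √((-6.34)² + (-415.63)²) = 415.68 m.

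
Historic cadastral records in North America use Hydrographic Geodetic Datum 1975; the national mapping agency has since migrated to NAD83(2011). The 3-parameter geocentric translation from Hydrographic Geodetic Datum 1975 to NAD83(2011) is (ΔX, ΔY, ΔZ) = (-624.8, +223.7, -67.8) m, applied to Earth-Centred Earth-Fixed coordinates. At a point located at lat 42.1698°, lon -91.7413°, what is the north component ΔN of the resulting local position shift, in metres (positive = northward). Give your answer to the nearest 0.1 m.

ΔN = 87.1 m

The local north axis is (−sin φ cos λ, −sin φ sin λ, cos φ), giving ΔN = -12.746 + 150.107 − 50.251 = 87.11 m.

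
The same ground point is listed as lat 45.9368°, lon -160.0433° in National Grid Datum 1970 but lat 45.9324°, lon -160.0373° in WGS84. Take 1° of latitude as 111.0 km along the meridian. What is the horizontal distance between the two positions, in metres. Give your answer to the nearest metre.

673 m

Δφ = 45.9324° − 45.9368° = -0.0044°; Δλ = -160.0373° − -160.0433° = +0.0060°.
ΔN = Δφ × 111000 = -488.4 m; ΔE = Δλ × 111000 × cos(45.9368°) = +0.0060 × 111000 × 0.695451 = 463.2 m.
Distance = √(ΔE² + ΔN²) = √(463.2² + (-488.4)²) = 673.1 m.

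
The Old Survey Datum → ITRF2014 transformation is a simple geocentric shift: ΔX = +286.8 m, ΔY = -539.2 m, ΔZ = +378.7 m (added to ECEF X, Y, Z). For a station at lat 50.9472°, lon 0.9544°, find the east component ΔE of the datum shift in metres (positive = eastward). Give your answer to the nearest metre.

ΔE = -544 m

At φ = 50.9472°, λ = 0.9544°: sin φ = 0.776566, cos φ = 0.630036, sin λ = 0.016657, cos λ = 0.999861.
ΔE = −sin λ·ΔX + cos λ·ΔY = −(0.016657)·(286.8) + (0.999861)·(-539.2) = -543.90 m.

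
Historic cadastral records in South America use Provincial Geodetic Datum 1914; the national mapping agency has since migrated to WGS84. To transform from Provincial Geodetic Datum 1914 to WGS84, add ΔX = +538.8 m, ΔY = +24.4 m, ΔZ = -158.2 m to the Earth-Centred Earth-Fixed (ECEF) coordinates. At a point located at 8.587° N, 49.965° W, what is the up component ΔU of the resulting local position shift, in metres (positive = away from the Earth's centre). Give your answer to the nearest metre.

ΔU = 301 m

The local up (radial) axis is (cos φ cos λ, cos φ sin λ, sin φ), giving ΔU = 342.701 − 18.472 − 23.621 = 300.61 m.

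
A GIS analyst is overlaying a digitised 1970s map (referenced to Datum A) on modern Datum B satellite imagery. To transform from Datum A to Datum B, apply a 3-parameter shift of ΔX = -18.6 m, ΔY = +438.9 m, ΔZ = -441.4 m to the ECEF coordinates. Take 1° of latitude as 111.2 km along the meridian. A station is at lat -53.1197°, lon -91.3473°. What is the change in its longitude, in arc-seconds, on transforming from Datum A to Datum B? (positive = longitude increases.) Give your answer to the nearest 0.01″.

sin φ = -0.799891, cos φ = 0.600145, sin λ = -0.999724, cos λ = -0.023513.
East component: ΔE = −sin λ·ΔX + cos λ·ΔY = −(-0.999724)(-18.6) + (-0.023513)(438.9) = -28.91 m.
1° of latitude spans 111200 m; at latitude φ, 1° of longitude spans that × cos φ = 66736.2 m, so Δλ = -28.91 / 66736.2 × 3600 = -1.560″.

Δλ = -1.56″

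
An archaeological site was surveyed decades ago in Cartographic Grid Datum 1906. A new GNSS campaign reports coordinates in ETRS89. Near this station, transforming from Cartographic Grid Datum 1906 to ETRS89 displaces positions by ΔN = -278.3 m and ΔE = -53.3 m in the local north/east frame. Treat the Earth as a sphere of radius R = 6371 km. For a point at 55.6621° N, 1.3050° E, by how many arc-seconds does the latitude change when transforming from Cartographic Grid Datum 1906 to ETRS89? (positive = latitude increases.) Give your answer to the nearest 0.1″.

Δφ = -9.0″

On a sphere of radius R, 1 rad of latitude = R, so Δφ = ΔN / R = -278.3 / 6371000 = -4.3682e-05 rad = -9.010″.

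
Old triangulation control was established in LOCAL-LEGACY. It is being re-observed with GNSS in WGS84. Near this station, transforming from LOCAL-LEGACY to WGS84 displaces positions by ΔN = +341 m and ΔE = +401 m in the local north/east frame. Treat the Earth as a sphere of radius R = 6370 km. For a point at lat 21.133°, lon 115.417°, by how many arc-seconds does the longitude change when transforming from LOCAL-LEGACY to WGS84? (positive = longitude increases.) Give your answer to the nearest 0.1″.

At latitude 21.133°, cos φ = 0.932746.
One radian of longitude at latitude φ spans R cos φ, so Δλ = ΔE / (R cos φ) = 401.0 / (6370000 × 0.932746) = 6.7490e-05 rad = 13.921″.

Δλ = 13.9″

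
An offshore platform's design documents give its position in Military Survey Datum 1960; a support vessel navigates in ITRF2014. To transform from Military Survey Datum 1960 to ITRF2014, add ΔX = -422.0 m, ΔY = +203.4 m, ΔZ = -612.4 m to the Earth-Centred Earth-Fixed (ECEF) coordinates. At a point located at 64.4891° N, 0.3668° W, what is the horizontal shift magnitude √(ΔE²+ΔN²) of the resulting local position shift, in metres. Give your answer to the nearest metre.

233 m

The local east axis at (φ, λ) is (−sin λ, cos λ, 0), so ΔE = −sin(-0.3668°)·(-422.0) + cos(-0.3668°)·203.4 = 200.69 m.
The local north axis is (−sin φ cos λ, −sin φ sin λ, cos φ), giving ΔN = 380.849 + 1.175 − 263.750 = 118.27 m.
Horizontal magnitude = √(ΔE² + ΔN²) = √(200.69² + 118.27²) = 232.95 m.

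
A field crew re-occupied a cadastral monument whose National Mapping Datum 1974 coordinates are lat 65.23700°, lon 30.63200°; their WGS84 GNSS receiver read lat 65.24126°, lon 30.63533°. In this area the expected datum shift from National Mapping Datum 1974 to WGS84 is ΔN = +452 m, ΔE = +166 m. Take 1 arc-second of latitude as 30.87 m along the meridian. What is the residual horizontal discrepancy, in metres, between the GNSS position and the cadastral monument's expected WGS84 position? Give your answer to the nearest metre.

Observed coordinate differences: Δφ = +0.00426°, Δλ = +0.00333°.
Converting to metres (1° lat = 111132 m, cos φ = 0.418866): observed ΔN = 473.4 m, observed ΔE = 155.0 m.
Subtracting the expected shift leaves a residual of 473.4 − (452) = 21.4 m north and 155.0 − (166) = -11.0 m east.
Residual distance = √(21.4² + (-11.0)²) = 24.1 m.

24 m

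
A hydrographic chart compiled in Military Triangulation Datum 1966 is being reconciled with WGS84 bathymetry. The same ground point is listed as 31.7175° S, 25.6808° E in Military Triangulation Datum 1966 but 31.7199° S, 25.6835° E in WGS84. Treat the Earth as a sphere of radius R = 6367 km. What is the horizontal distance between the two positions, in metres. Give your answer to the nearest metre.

369 m

Δφ = -31.7199° − -31.7175° = -0.0024°; Δλ = 25.6835° − 25.6808° = +0.0027°.
1° along a meridian = πR/180 = 111125 m.
ΔN = Δφ × 111125 = -266.7 m; ΔE = Δλ × 111125 × cos(-31.7175°) = +0.0027 × 111125 × 0.850651 = 255.2 m.
Distance = √(ΔE² + ΔN²) = √(255.2² + (-266.7)²) = 369.1 m.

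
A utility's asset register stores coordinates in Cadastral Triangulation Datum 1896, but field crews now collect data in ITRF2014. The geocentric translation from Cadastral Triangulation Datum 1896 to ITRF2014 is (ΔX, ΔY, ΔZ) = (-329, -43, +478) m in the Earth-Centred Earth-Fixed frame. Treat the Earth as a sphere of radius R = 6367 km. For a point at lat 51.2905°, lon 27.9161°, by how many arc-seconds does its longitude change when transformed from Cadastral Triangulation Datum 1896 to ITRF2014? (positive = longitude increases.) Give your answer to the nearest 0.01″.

Δλ = 6.01″

sin φ = 0.780327, cos φ = 0.625372, sin λ = 0.468178, cos λ = 0.883634.
East component: ΔE = −sin λ·ΔX + cos λ·ΔY = −(0.468178)(-329) + (0.883634)(-43) = 116.03 m.
1° of latitude spans πR/180 = 111125 m; at latitude φ, 1° of longitude spans that × cos φ = 69494.5 m, so Δλ = 116.03 / 69494.5 × 3600 = 6.011″.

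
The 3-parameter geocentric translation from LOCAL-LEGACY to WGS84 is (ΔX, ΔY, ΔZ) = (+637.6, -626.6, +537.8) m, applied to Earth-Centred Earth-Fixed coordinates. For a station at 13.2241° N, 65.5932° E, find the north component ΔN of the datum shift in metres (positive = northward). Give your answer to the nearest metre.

The local north axis is (−sin φ cos λ, −sin φ sin λ, cos φ), giving ΔN = -60.270 + 130.531 + 523.539 = 593.80 m.

ΔN = 594 m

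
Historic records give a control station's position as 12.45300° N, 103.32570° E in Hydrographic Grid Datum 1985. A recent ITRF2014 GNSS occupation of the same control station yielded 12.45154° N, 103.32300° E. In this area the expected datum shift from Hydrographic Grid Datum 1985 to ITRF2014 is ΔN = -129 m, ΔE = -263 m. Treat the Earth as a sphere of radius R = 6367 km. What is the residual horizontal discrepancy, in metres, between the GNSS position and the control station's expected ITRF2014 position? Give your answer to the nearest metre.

45 m

Observed coordinate differences: Δφ = -0.00146°, Δλ = -0.00270°.
Converting to metres (1° lat = 111125 m, cos φ = 0.976473): observed ΔN = -162.2 m, observed ΔE = -293.0 m.
Subtracting the expected shift leaves a residual of -162.2 − (-129) = -33.2 m north and -293.0 − (-263) = -30.0 m east.
Residual distance = √((-33.2)² + (-30.0)²) = 44.8 m.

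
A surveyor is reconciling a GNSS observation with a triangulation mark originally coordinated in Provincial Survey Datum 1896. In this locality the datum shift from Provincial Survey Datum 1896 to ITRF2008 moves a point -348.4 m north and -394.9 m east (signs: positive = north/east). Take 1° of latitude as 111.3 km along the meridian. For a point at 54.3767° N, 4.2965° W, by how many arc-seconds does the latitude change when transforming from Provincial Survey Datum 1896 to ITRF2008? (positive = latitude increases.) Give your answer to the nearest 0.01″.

Δφ = -11.27″

1° of latitude = 111.3 km, so Δφ = -348.4 / 111300 = -0.0031303° = -11.269″.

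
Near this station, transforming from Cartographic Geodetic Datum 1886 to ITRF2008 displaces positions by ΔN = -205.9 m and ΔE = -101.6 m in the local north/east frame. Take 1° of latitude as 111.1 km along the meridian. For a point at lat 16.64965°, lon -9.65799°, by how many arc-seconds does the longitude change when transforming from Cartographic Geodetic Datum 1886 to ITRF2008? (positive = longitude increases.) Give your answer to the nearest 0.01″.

At latitude 16.64965°, cos φ = 0.958075.
1° of longitude at this latitude = 111.1 × cos φ = 106.44 km, so Δλ = -101.6 / 106442.1 = -0.0009545° = -3.436″.

Δλ = -3.44″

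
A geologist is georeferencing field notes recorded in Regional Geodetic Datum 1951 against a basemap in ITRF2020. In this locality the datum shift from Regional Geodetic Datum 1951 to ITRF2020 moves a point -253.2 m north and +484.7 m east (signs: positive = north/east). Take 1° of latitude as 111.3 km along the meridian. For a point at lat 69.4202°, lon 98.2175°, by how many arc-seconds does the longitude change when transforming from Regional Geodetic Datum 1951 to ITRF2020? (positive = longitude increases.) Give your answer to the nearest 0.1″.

Δλ = 44.6″

At latitude 69.4202°, cos φ = 0.351512.
1° of longitude at this latitude = 111.3 × cos φ = 39.12 km, so Δλ = 484.7 / 39123.2 = 0.0123891° = 44.601″.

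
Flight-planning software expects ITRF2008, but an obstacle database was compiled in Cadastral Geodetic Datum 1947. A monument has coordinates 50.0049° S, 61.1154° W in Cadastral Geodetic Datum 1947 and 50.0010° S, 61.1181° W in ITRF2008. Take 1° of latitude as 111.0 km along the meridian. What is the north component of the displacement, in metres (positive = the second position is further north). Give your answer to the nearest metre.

ΔN = 433 m

Δφ = -50.0010° − -50.0049° = +0.0039°; Δλ = -61.1181° − -61.1154° = -0.0027°.
ΔN = Δφ × 111000 = 432.9 m; ΔE = Δλ × 111000 × cos(-50.0049°) = -0.0027 × 111000 × 0.642722 = -192.6 m.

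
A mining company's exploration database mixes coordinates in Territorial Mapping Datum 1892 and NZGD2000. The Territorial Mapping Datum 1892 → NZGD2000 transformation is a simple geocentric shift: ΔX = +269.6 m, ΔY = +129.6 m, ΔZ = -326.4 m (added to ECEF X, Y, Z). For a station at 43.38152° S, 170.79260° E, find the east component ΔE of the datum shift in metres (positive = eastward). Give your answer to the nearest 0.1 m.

ΔE = -171.1 m

At φ = -43.38152°, λ = 170.79260°: sin φ = -0.686853, cos φ = 0.726796, sin λ = 0.160009, cos λ = -0.987116.
ΔE = −sin λ·ΔX + cos λ·ΔY = −(0.160009)·(269.6) + (-0.987116)·(129.6) = -171.07 m.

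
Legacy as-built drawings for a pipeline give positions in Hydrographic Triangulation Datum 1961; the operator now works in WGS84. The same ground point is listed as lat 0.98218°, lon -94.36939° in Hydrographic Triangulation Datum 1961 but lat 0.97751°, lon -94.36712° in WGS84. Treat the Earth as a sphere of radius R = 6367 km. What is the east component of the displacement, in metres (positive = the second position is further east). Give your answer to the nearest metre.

Δφ = 0.97751° − 0.98218° = -0.00467°; Δλ = -94.36712° − -94.36939° = +0.00227°.
1° along a meridian = πR/180 = 111125 m.
ΔN = Δφ × 111125 = -519.0 m; ΔE = Δλ × 111125 × cos(0.98218°) = +0.00227 × 111125 × 0.999853 = 252.2 m.

ΔE = 252 m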